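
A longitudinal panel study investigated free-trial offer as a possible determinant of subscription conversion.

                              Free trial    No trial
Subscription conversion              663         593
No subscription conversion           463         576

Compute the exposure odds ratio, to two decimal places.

1.39

Reading the table with exposure as columns: a = 663 (Free trial, case), b = 463 (Free trial, non-case), c = 593 (No trial, case), d = 576.
OR = (a·d)/(b·c) = (663 × 576) / (463 × 593) = 381888 / 274559 = 1.39091
The odds of subscription conversion are about 1.39 times as high in the free trial group.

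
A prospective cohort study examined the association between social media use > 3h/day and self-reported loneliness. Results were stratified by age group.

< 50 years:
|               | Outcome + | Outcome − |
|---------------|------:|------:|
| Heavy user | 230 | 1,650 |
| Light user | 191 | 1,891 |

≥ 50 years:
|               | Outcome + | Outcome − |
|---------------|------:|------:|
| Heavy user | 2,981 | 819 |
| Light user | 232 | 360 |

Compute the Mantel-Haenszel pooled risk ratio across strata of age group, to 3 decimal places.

RR_MH = Σ(aᵢ·n₀ᵢ/nᵢ) / Σ(cᵢ·n₁ᵢ/nᵢ), with n₁ᵢ = aᵢ+bᵢ (exposed), n₀ᵢ = cᵢ+dᵢ (unexposed), nᵢ = n₁ᵢ+n₀ᵢ.
Stratum 1 (< 50 years): n₁ = 1880, n₀ = 2082, n = 3962; a·n₀/n = 230·2082/3962 = 120.8632; c·n₁/n = 191·1880/3962 = 90.6310
Stratum 2 (≥ 50 years): n₁ = 3800, n₀ = 592, n = 4392; a·n₀/n = 2981·592/4392 = 401.8106; c·n₁/n = 232·3800/4392 = 200.7286
RR_MH = (120.8632 + 401.8106) / (90.6310 + 200.7286) = 522.6738 / 291.3596 = 1.79391

1.794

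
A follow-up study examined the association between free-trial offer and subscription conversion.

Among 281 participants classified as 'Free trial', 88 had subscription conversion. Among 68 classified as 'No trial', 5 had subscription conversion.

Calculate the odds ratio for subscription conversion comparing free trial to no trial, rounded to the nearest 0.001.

5.745

From the description: a = 88, b = 193, c = 5, d = 63.
OR = (a·d)/(b·c) = (88 × 63) / (193 × 5) = 5544 / 965 = 5.74508
The odds of subscription conversion are about 5.75 times as high in the free trial group.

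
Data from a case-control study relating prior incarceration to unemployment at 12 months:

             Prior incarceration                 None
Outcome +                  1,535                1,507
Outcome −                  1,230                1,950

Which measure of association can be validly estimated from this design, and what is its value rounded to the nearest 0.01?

Reading the table with exposure as columns: a = 1535 (Prior incarceration, case), b = 1230 (Prior incarceration, non-case), c = 1507 (None, case), d = 1950.
This is a case-control study: participants were sampled on outcome status, so risks in the source population cannot be estimated directly — relative risk is not valid here. The odds ratio is the appropriate measure.
OR = (a·d)/(b·c) = (1535 × 1950) / (1230 × 1507) = 2993250 / 1853610 = 1.61482

1.61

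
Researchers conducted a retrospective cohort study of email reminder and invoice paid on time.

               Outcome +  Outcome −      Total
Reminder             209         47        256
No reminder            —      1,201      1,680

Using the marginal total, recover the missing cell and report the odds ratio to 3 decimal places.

The missing cell is in the unexposed row: 1680 − 1201 = 479.
So a = 209, b = 47, c = 479, d = 1201.
OR = (a·d)/(b·c) = (209 × 1201) / (47 × 479) = 251009 / 22513 = 11.14951

11.150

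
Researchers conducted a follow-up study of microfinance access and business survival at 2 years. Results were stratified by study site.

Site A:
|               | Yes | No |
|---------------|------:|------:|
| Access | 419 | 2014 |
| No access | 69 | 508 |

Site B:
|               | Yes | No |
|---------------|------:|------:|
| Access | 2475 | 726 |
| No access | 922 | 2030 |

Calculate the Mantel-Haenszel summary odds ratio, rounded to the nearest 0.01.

OR_MH = Σ(aᵢdᵢ/nᵢ) / Σ(bᵢcᵢ/nᵢ), where nᵢ is the stratum total.
Stratum 1 (Site A): n = 3010; a·d/n = 419·508/3010 = 70.7150; b·c/n = 2014·69/3010 = 46.1681
Stratum 2 (Site B): n = 6153; a·d/n = 2475·2030/6153 = 816.5529; b·c/n = 726·922/6153 = 108.7879
OR_MH = (70.7150 + 816.5529) / (46.1681 + 108.7879) = 887.2679 / 154.9560 = 5.72593

5.73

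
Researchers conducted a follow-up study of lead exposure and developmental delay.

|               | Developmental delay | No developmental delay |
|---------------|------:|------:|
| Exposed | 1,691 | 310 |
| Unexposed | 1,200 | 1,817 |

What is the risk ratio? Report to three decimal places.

Cells: a = 1691, b = 310, c = 1200, d = 1817.
Risk in exposed = 1691/2001 = 0.84508; risk in unexposed = 1200/3017 = 0.39775.
RR = 0.84508 / 0.39775 = 2.12467
The risk among the exposed is 2.12 times that among the unexposed.

2.125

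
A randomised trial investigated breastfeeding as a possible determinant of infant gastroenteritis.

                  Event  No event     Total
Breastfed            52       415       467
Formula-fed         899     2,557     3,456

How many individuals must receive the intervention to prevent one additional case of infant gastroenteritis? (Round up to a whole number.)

Risk in treated group = 52/467 = 0.11135; risk in control = 899/3456 = 0.26013.
Absolute risk reduction = 0.26013 − 0.11135 = 0.14878
NNT = 1 / ARR = 1 / 0.14878 = 6.721 → round up → 7

7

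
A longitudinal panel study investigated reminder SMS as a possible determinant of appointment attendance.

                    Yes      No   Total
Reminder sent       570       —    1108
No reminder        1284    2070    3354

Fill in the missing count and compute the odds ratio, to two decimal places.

The missing cell is in the exposed row: 1108 − 570 = 538.
So a = 570, b = 538, c = 1284, d = 2070.
OR = (a·d)/(b·c) = (570 × 2070) / (538 × 1284) = 1179900 / 690792 = 1.70804

1.71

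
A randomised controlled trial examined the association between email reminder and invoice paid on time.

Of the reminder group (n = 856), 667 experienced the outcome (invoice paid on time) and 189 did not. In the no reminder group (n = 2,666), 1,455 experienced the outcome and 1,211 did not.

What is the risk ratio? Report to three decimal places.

1.428

From the description: a = 667, b = 189, c = 1455, d = 1211.
Risk in exposed = 667/856 = 0.77921; risk in unexposed = 1455/2666 = 0.54576.
RR = 0.77921 / 0.54576 = 1.42774
The risk among the exposed is 1.43 times that among the unexposed.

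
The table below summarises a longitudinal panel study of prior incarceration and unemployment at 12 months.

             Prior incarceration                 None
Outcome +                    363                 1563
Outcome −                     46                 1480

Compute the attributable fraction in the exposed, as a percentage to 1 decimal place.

42.1

Reading the table with exposure as columns: a = 363 (Prior incarceration, case), b = 46 (Prior incarceration, non-case), c = 1563 (None, case), d = 1480.
Risk in exposed = 363/409 = 0.88753; risk in unexposed = 1563/3043 = 0.51364.
RR = 0.88753/0.51364 = 1.72793
AR% = (RR − 1)/RR × 100 = (1.72793 − 1)/1.72793 × 100 = 42.1273%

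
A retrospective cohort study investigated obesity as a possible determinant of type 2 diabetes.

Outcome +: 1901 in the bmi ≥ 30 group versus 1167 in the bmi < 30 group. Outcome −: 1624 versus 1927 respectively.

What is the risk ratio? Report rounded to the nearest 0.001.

1.430

From the description: a = 1901, b = 1624, c = 1167, d = 1927.
Risk in exposed = 1901/3525 = 0.53929; risk in unexposed = 1167/3094 = 0.37718.
RR = 0.53929 / 0.37718 = 1.42979
The risk among the exposed is 1.43 times that among the unexposed.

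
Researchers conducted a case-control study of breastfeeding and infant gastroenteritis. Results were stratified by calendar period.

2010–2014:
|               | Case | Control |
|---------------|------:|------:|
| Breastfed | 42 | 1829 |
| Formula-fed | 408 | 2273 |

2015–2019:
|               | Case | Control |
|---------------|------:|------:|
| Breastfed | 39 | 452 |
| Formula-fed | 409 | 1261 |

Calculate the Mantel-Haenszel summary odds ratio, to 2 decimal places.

OR_MH = Σ(aᵢdᵢ/nᵢ) / Σ(bᵢcᵢ/nᵢ), where nᵢ is the stratum total.
Stratum 1 (2010–2014): n = 4552; a·d/n = 42·2273/4552 = 20.9723; b·c/n = 1829·408/4552 = 163.9350
Stratum 2 (2015–2019): n = 2161; a·d/n = 39·1261/2161 = 22.7575; b·c/n = 452·409/2161 = 85.5474
OR_MH = (20.9723 + 22.7575) / (163.9350 + 85.5474) = 43.7298 / 249.4824 = 0.17528

0.18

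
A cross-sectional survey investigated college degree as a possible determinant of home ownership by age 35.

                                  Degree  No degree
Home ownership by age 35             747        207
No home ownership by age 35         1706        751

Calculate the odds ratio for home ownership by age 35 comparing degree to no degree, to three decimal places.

1.589

Reading the table with exposure as columns: a = 747 (Degree, case), b = 1706 (Degree, non-case), c = 207 (No degree, case), d = 751.
OR = (a·d)/(b·c) = (747 × 751) / (1706 × 207) = 560997 / 353142 = 1.58859
The odds of home ownership by age 35 are about 1.59 times as high in the degree group.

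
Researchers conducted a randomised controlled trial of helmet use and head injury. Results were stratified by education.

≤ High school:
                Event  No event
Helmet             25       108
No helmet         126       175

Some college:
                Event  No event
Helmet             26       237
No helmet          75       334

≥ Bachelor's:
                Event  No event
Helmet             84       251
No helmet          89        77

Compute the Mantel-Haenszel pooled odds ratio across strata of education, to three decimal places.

OR_MH = Σ(aᵢdᵢ/nᵢ) / Σ(bᵢcᵢ/nᵢ), where nᵢ is the stratum total.
Stratum 1 (≤ High school): n = 434; a·d/n = 25·175/434 = 10.0806; b·c/n = 108·126/434 = 31.3548
Stratum 2 (Some college): n = 672; a·d/n = 26·334/672 = 12.9226; b·c/n = 237·75/672 = 26.4509
Stratum 3 (≥ Bachelor's): n = 501; a·d/n = 84·77/501 = 12.9102; b·c/n = 251·89/501 = 44.5888
OR_MH = (10.0806 + 12.9226 + 12.9102) / (31.3548 + 26.4509 + 44.5888) = 35.9134 / 102.3946 = 0.35074

0.351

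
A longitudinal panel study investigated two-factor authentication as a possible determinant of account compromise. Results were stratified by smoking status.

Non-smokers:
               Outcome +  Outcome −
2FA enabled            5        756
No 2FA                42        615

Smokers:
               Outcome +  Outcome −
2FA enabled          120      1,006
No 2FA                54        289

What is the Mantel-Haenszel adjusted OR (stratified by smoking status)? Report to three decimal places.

0.434

OR_MH = Σ(aᵢdᵢ/nᵢ) / Σ(bᵢcᵢ/nᵢ), where nᵢ is the stratum total.
Stratum 1 (Non-smokers): n = 1418; a·d/n = 5·615/1418 = 2.1685; b·c/n = 756·42/1418 = 22.3921
Stratum 2 (Smokers): n = 1469; a·d/n = 120·289/1469 = 23.6079; b·c/n = 1006·54/1469 = 36.9803
OR_MH = (2.1685 + 23.6079) / (22.3921 + 36.9803) = 25.7764 / 59.3724 = 0.43415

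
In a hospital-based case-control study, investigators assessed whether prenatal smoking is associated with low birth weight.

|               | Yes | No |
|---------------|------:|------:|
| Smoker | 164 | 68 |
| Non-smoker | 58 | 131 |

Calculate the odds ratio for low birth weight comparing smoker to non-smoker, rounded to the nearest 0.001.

5.447

Cells: a = 164, b = 68, c = 58, d = 131.
OR = (a·d)/(b·c) = (164 × 131) / (68 × 58) = 21484 / 3944 = 5.44726
The odds of low birth weight are about 5.45 times as high in the smoker group.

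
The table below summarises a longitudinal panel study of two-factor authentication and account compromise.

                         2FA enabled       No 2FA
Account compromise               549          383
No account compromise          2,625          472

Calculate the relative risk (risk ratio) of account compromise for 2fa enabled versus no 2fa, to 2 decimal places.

0.39

Reading the table with exposure as columns: a = 549 (2FA enabled, case), b = 2625 (2FA enabled, non-case), c = 383 (No 2FA, case), d = 472.
Risk in exposed = 549/3174 = 0.17297; risk in unexposed = 383/855 = 0.44795.
RR = 0.17297 / 0.44795 = 0.38613
The risk is 61% lower among the exposed than among the unexposed.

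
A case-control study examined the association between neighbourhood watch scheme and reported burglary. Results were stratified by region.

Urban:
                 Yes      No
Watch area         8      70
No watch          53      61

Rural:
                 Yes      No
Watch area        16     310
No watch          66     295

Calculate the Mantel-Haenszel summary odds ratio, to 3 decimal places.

0.192

OR_MH = Σ(aᵢdᵢ/nᵢ) / Σ(bᵢcᵢ/nᵢ), where nᵢ is the stratum total.
Stratum 1 (Urban): n = 192; a·d/n = 8·61/192 = 2.5417; b·c/n = 70·53/192 = 19.3229
Stratum 2 (Rural): n = 687; a·d/n = 16·295/687 = 6.8705; b·c/n = 310·66/687 = 29.7817
OR_MH = (2.5417 + 6.8705) / (19.3229 + 29.7817) = 9.4121 / 49.1046 = 0.19167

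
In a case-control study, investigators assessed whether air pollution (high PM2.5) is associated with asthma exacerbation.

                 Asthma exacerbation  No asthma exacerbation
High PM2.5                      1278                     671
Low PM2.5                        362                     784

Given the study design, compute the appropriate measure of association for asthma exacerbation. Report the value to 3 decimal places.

4.125

Cells: a = 1278, b = 671, c = 362, d = 784.
This is a case-control study: participants were sampled on outcome status, so risks in the source population cannot be estimated directly — relative risk is not valid here. The odds ratio is the appropriate measure.
OR = (a·d)/(b·c) = (1278 × 784) / (671 × 362) = 1001952 / 242902 = 4.12492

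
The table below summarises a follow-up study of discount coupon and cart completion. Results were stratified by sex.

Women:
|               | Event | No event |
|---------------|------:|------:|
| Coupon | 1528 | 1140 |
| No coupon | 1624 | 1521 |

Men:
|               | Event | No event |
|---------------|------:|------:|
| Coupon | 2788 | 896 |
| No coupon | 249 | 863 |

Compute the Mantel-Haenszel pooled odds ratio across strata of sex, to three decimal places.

2.470

OR_MH = Σ(aᵢdᵢ/nᵢ) / Σ(bᵢcᵢ/nᵢ), where nᵢ is the stratum total.
Stratum 1 (Women): n = 5813; a·d/n = 1528·1521/5813 = 399.8087; b·c/n = 1140·1624/5813 = 318.4862
Stratum 2 (Men): n = 4796; a·d/n = 2788·863/4796 = 501.6772; b·c/n = 896·249/4796 = 46.5188
OR_MH = (399.8087 + 501.6772) / (318.4862 + 46.5188) = 901.4859 / 365.0049 = 2.46979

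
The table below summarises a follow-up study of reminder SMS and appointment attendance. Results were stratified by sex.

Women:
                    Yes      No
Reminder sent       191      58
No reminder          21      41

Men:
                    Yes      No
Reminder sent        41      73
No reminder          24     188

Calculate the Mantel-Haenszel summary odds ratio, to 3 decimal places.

5.255

OR_MH = Σ(aᵢdᵢ/nᵢ) / Σ(bᵢcᵢ/nᵢ), where nᵢ is the stratum total.
Stratum 1 (Women): n = 311; a·d/n = 191·41/311 = 25.1801; b·c/n = 58·21/311 = 3.9164
Stratum 2 (Men): n = 326; a·d/n = 41·188/326 = 23.6442; b·c/n = 73·24/326 = 5.3742
OR_MH = (25.1801 + 23.6442) / (3.9164 + 5.3742) = 48.8242 / 9.2906 = 5.25521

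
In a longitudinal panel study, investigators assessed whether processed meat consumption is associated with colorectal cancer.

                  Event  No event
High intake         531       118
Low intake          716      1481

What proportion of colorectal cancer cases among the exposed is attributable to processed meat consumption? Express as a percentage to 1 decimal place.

Cells: a = 531, b = 118, c = 716, d = 1481.
Risk in exposed = 531/649 = 0.81818; risk in unexposed = 716/2197 = 0.32590.
RR = 0.81818/0.32590 = 2.51054
AR% = (RR − 1)/RR × 100 = (2.51054 − 1)/2.51054 × 100 = 60.1679%

60.2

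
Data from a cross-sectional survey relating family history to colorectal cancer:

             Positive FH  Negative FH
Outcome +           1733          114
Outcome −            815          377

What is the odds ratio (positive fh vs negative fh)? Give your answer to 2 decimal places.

7.03

Reading the table with exposure as columns: a = 1733 (Positive FH, case), b = 815 (Positive FH, non-case), c = 114 (Negative FH, case), d = 377.
OR = (a·d)/(b·c) = (1733 × 377) / (815 × 114) = 653341 / 92910 = 7.03198
The odds of colorectal cancer are about 7.03 times as high in the positive fh group.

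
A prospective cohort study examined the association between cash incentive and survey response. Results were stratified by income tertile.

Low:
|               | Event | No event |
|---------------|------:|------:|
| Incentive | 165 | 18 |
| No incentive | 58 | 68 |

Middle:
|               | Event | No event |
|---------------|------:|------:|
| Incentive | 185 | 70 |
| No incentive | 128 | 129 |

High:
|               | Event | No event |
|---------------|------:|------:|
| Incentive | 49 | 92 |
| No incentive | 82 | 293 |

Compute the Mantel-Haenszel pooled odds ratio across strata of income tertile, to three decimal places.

OR_MH = Σ(aᵢdᵢ/nᵢ) / Σ(bᵢcᵢ/nᵢ), where nᵢ is the stratum total.
Stratum 1 (Low): n = 309; a·d/n = 165·68/309 = 36.3107; b·c/n = 18·58/309 = 3.3786
Stratum 2 (Middle): n = 512; a·d/n = 185·129/512 = 46.6113; b·c/n = 70·128/512 = 17.5000
Stratum 3 (High): n = 516; a·d/n = 49·293/516 = 27.8236; b·c/n = 92·82/516 = 14.6202
OR_MH = (36.3107 + 46.6113 + 27.8236) / (3.3786 + 17.5000 + 14.6202) = 110.7457 / 35.4988 = 3.11970

3.120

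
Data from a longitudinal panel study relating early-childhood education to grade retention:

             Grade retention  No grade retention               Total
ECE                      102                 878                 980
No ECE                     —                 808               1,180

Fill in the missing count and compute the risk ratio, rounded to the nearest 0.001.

The missing cell is in the unexposed row: 1180 − 808 = 372.
So a = 102, b = 878, c = 372, d = 808.
RR = [a/(a+b)] / [c/(c+d)] = (102/980) / (372/1180) = 0.10408/0.31525 = 0.33015

0.330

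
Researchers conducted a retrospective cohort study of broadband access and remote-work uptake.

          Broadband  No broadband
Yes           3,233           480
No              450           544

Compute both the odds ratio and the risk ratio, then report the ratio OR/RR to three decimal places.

4.348

Reading the table with exposure as columns: a = 3233 (Broadband, case), b = 450 (Broadband, non-case), c = 480 (No broadband, case), d = 544.
OR = (3233·544)/(450·480) = 1758752/216000 = 8.14237
Risk in exposed = 3233/3683 = 0.87782; risk in unexposed = 480/1024 = 0.46875; RR = 1.87268
OR/RR = 8.14237 / 1.87268 = 4.34799
The outcome is not rare, so the OR lies further from 1 than the RR.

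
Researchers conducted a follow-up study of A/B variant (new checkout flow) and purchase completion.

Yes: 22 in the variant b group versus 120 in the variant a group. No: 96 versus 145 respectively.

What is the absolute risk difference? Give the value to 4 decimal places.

-0.2664

From the description: a = 22, b = 96, c = 120, d = 145.
Risk in exposed = 22/118 = 0.186441; risk in unexposed = 120/265 = 0.452830.
Risk difference = 0.186441 − 0.452830 = -0.266390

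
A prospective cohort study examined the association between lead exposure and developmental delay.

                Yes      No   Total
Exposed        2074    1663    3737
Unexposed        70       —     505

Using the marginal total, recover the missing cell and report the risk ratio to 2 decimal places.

The missing cell is in the unexposed row: 505 − 70 = 435.
So a = 2074, b = 1663, c = 70, d = 435.
RR = [a/(a+b)] / [c/(c+d)] = (2074/3737) / (70/505) = 0.55499/0.13861 = 4.00386

4.00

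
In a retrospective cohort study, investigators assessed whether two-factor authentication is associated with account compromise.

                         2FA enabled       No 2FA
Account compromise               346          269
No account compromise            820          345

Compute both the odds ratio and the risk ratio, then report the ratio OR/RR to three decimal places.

Reading the table with exposure as columns: a = 346 (2FA enabled, case), b = 820 (2FA enabled, non-case), c = 269 (No 2FA, case), d = 345.
OR = (346·345)/(820·269) = 119370/220580 = 0.54116
Risk in exposed = 346/1166 = 0.29674; risk in unexposed = 269/614 = 0.43811; RR = 0.67732
OR/RR = 0.54116 / 0.67732 = 0.79898
The outcome is not rare, so the OR lies further from 1 than the RR.

0.799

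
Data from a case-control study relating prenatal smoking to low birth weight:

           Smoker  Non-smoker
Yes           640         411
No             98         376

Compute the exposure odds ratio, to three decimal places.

5.974

Reading the table with exposure as columns: a = 640 (Smoker, case), b = 98 (Smoker, non-case), c = 411 (Non-smoker, case), d = 376.
OR = (a·d)/(b·c) = (640 × 376) / (98 × 411) = 240640 / 40278 = 5.97448
The odds of low birth weight are about 5.97 times as high in the smoker group.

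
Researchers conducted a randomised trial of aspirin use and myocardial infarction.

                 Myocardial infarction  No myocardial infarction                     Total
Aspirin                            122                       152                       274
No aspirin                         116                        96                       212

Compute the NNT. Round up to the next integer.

10

Risk in treated group = 122/274 = 0.44526; risk in control = 116/212 = 0.54717.
Absolute risk reduction = 0.54717 − 0.44526 = 0.10191
NNT = 1 / ARR = 1 / 0.10191 = 9.812 → round up → 10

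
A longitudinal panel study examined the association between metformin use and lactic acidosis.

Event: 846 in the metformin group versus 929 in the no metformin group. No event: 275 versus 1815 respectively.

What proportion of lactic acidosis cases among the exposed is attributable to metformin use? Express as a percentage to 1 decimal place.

From the description: a = 846, b = 275, c = 929, d = 1815.
Risk in exposed = 846/1121 = 0.75468; risk in unexposed = 929/2744 = 0.33856.
RR = 0.75468/0.33856 = 2.22912
AR% = (RR − 1)/RR × 100 = (2.22912 − 1)/2.22912 × 100 = 55.1392%

55.1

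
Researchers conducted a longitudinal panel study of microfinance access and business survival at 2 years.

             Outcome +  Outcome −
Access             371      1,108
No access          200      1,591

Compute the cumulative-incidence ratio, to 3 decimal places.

2.246

Cells: a = 371, b = 1108, c = 200, d = 1591.
Risk in exposed = 371/1479 = 0.25085; risk in unexposed = 200/1791 = 0.11167.
RR = 0.25085 / 0.11167 = 2.24632
The risk among the exposed is 2.25 times that among the unexposed.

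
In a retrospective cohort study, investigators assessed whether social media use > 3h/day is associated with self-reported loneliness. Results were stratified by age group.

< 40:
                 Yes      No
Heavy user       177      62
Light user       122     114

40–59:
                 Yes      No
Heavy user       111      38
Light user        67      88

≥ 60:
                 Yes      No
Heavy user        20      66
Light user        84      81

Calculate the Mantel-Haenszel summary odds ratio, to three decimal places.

1.748

OR_MH = Σ(aᵢdᵢ/nᵢ) / Σ(bᵢcᵢ/nᵢ), where nᵢ is the stratum total.
Stratum 1 (< 40): n = 475; a·d/n = 177·114/475 = 42.4800; b·c/n = 62·122/475 = 15.9242
Stratum 2 (40–59): n = 304; a·d/n = 111·88/304 = 32.1316; b·c/n = 38·67/304 = 8.3750
Stratum 3 (≥ 60): n = 251; a·d/n = 20·81/251 = 6.4542; b·c/n = 66·84/251 = 22.0876
OR_MH = (42.4800 + 32.1316 + 6.4542) / (15.9242 + 8.3750 + 22.0876) = 81.0658 / 46.3869 = 1.74760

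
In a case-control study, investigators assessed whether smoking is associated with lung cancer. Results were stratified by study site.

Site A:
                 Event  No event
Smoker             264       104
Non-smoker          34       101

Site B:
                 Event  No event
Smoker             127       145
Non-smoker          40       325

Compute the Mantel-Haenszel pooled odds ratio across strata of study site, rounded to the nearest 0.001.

7.301

OR_MH = Σ(aᵢdᵢ/nᵢ) / Σ(bᵢcᵢ/nᵢ), where nᵢ is the stratum total.
Stratum 1 (Site A): n = 503; a·d/n = 264·101/503 = 53.0099; b·c/n = 104·34/503 = 7.0298
Stratum 2 (Site B): n = 637; a·d/n = 127·325/637 = 64.7959; b·c/n = 145·40/637 = 9.1052
OR_MH = (53.0099 + 64.7959) / (7.0298 + 9.1052) = 117.8059 / 16.1350 = 7.30126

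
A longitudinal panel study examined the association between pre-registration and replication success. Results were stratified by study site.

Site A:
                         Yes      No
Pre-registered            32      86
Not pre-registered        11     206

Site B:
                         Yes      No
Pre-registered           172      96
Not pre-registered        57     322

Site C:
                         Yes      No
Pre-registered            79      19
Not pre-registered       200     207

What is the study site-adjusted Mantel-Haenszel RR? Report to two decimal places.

2.79

RR_MH = Σ(aᵢ·n₀ᵢ/nᵢ) / Σ(cᵢ·n₁ᵢ/nᵢ), with n₁ᵢ = aᵢ+bᵢ (exposed), n₀ᵢ = cᵢ+dᵢ (unexposed), nᵢ = n₁ᵢ+n₀ᵢ.
Stratum 1 (Site A): n₁ = 118, n₀ = 217, n = 335; a·n₀/n = 32·217/335 = 20.7284; c·n₁/n = 11·118/335 = 3.8746
Stratum 2 (Site B): n₁ = 268, n₀ = 379, n = 647; a·n₀/n = 172·379/647 = 100.7543; c·n₁/n = 57·268/647 = 23.6105
Stratum 3 (Site C): n₁ = 98, n₀ = 407, n = 505; a·n₀/n = 79·407/505 = 63.6693; c·n₁/n = 200·98/505 = 38.8119
RR_MH = (20.7284 + 100.7543 + 63.6693) / (3.8746 + 23.6105 + 38.8119) = 185.1519 / 66.2970 = 2.79276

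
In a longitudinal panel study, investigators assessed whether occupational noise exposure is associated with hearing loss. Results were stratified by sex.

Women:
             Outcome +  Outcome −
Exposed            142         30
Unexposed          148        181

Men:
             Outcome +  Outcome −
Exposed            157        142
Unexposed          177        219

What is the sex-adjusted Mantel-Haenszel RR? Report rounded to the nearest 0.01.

RR_MH = Σ(aᵢ·n₀ᵢ/nᵢ) / Σ(cᵢ·n₁ᵢ/nᵢ), with n₁ᵢ = aᵢ+bᵢ (exposed), n₀ᵢ = cᵢ+dᵢ (unexposed), nᵢ = n₁ᵢ+n₀ᵢ.
Stratum 1 (Women): n₁ = 172, n₀ = 329, n = 501; a·n₀/n = 142·329/501 = 93.2495; c·n₁/n = 148·172/501 = 50.8104
Stratum 2 (Men): n₁ = 299, n₀ = 396, n = 695; a·n₀/n = 157·396/695 = 89.4561; c·n₁/n = 177·299/695 = 76.1482
RR_MH = (93.2495 + 89.4561) / (50.8104 + 76.1482) = 182.7056 / 126.9586 = 1.43910

1.44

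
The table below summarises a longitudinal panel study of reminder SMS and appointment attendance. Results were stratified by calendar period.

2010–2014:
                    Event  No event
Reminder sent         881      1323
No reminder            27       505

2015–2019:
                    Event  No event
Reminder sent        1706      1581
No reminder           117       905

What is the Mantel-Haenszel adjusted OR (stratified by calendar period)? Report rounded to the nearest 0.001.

9.305

OR_MH = Σ(aᵢdᵢ/nᵢ) / Σ(bᵢcᵢ/nᵢ), where nᵢ is the stratum total.
Stratum 1 (2010–2014): n = 2736; a·d/n = 881·505/2736 = 162.6115; b·c/n = 1323·27/2736 = 13.0559
Stratum 2 (2015–2019): n = 4309; a·d/n = 1706·905/4309 = 358.3036; b·c/n = 1581·117/4309 = 42.9281
OR_MH = (162.6115 + 358.3036) / (13.0559 + 42.9281) = 520.9150 / 55.9840 = 9.30472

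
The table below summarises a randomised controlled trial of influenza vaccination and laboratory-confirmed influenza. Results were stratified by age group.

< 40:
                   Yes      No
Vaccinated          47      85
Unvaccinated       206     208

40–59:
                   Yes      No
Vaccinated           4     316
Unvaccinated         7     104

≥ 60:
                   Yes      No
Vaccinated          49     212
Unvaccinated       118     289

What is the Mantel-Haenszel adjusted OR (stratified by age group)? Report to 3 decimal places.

0.537

OR_MH = Σ(aᵢdᵢ/nᵢ) / Σ(bᵢcᵢ/nᵢ), where nᵢ is the stratum total.
Stratum 1 (< 40): n = 546; a·d/n = 47·208/546 = 17.9048; b·c/n = 85·206/546 = 32.0696
Stratum 2 (40–59): n = 431; a·d/n = 4·104/431 = 0.9652; b·c/n = 316·7/431 = 5.1323
Stratum 3 (≥ 60): n = 668; a·d/n = 49·289/668 = 21.1991; b·c/n = 212·118/668 = 37.4491
OR_MH = (17.9048 + 0.9652 + 21.1991) / (32.0696 + 5.1323 + 37.4491) = 40.0691 / 74.6509 = 0.53675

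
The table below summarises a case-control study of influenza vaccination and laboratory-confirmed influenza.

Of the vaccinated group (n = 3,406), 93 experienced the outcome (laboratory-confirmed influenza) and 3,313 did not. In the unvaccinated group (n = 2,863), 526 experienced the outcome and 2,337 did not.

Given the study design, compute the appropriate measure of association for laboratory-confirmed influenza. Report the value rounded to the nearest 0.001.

0.125

From the description: a = 93, b = 3313, c = 526, d = 2337.
This is a case-control study: participants were sampled on outcome status, so risks in the source population cannot be estimated directly — relative risk is not valid here. The odds ratio is the appropriate measure.
OR = (a·d)/(b·c) = (93 × 2337) / (3313 × 526) = 217341 / 1742638 = 0.12472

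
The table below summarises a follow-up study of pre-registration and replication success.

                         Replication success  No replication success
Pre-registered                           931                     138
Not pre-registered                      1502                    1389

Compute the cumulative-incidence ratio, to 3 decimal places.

1.676

Cells: a = 931, b = 138, c = 1502, d = 1389.
Risk in exposed = 931/1069 = 0.87091; risk in unexposed = 1502/2891 = 0.51954.
RR = 0.87091 / 0.51954 = 1.67629
The risk among the exposed is 1.68 times that among the unexposed.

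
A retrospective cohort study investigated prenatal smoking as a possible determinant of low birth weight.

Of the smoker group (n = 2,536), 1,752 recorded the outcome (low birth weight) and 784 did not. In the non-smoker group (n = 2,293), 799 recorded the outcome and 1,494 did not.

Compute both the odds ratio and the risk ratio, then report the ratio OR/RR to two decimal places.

From the description: a = 1752, b = 784, c = 799, d = 1494.
OR = (1752·1494)/(784·799) = 2617488/626416 = 4.17851
Risk in exposed = 1752/2536 = 0.69085; risk in unexposed = 799/2293 = 0.34845; RR = 1.98263
OR/RR = 4.17851 / 1.98263 = 2.10756
The outcome is not rare, so the OR lies further from 1 than the RR.

2.11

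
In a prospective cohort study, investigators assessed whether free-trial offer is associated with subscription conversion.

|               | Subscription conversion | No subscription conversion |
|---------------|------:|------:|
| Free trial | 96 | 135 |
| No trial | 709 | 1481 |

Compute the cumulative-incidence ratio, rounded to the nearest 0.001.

1.284

Cells: a = 96, b = 135, c = 709, d = 1481.
Risk in exposed = 96/231 = 0.41558; risk in unexposed = 709/2190 = 0.32374.
RR = 0.41558 / 0.32374 = 1.28368
The risk among the exposed is 1.28 times that among the unexposed.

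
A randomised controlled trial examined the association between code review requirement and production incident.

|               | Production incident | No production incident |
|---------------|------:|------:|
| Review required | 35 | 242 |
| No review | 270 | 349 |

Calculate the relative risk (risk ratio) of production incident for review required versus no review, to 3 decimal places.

Cells: a = 35, b = 242, c = 270, d = 349.
Risk in exposed = 35/277 = 0.12635; risk in unexposed = 270/619 = 0.43619.
RR = 0.12635 / 0.43619 = 0.28968
The risk is 71% lower among the exposed than among the unexposed.

0.290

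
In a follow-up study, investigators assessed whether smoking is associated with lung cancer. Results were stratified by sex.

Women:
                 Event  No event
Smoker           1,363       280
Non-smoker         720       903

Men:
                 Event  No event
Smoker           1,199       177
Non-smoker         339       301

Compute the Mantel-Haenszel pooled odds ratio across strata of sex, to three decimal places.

OR_MH = Σ(aᵢdᵢ/nᵢ) / Σ(bᵢcᵢ/nᵢ), where nᵢ is the stratum total.
Stratum 1 (Women): n = 3266; a·d/n = 1363·903/3266 = 376.8491; b·c/n = 280·720/3266 = 61.7269
Stratum 2 (Men): n = 2016; a·d/n = 1199·301/2016 = 179.0174; b·c/n = 177·339/2016 = 29.7634
OR_MH = (376.8491 + 179.0174) / (61.7269 + 29.7634) = 555.8664 / 91.4903 = 6.07569

6.076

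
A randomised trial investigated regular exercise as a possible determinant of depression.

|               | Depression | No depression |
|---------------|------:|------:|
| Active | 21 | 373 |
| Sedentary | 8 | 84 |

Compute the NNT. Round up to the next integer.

30

Risk in treated group = 21/394 = 0.05330; risk in control = 8/92 = 0.08696.
Absolute risk reduction = 0.08696 − 0.05330 = 0.03366
NNT = 1 / ARR = 1 / 0.03366 = 29.711 → round up → 30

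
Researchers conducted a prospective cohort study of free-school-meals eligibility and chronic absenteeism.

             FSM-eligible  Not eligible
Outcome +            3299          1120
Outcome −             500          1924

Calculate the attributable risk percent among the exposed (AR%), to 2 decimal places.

Reading the table with exposure as columns: a = 3299 (FSM-eligible, case), b = 500 (FSM-eligible, non-case), c = 1120 (Not eligible, case), d = 1924.
Risk in exposed = 3299/3799 = 0.86839; risk in unexposed = 1120/3044 = 0.36794.
RR = 0.86839/0.36794 = 2.36015
AR% = (RR − 1)/RR × 100 = (2.36015 − 1)/2.36015 × 100 = 57.6298%

57.63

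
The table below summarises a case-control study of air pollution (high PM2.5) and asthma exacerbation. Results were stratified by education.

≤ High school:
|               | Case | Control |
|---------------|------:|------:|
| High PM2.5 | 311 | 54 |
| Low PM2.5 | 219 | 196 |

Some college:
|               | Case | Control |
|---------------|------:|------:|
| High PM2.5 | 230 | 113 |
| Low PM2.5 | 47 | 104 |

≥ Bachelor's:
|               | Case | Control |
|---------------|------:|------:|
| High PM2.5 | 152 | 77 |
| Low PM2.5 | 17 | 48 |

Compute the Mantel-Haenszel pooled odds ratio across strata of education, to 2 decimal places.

OR_MH = Σ(aᵢdᵢ/nᵢ) / Σ(bᵢcᵢ/nᵢ), where nᵢ is the stratum total.
Stratum 1 (≤ High school): n = 780; a·d/n = 311·196/780 = 78.1487; b·c/n = 54·219/780 = 15.1615
Stratum 2 (Some college): n = 494; a·d/n = 230·104/494 = 48.4211; b·c/n = 113·47/494 = 10.7510
Stratum 3 (≥ Bachelor's): n = 294; a·d/n = 152·48/294 = 24.8163; b·c/n = 77·17/294 = 4.4524
OR_MH = (78.1487 + 48.4211 + 24.8163) / (15.1615 + 10.7510 + 4.4524) = 151.3861 / 30.3649 = 4.98556

4.99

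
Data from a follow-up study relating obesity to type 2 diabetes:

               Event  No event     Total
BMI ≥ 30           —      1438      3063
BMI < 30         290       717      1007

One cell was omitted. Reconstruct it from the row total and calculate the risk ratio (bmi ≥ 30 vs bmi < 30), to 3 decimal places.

1.842

The missing cell is in the exposed row: 3063 − 1438 = 1625.
So a = 1625, b = 1438, c = 290, d = 717.
RR = [a/(a+b)] / [c/(c+d)] = (1625/3063) / (290/1007) = 0.53053/0.28798 = 1.84220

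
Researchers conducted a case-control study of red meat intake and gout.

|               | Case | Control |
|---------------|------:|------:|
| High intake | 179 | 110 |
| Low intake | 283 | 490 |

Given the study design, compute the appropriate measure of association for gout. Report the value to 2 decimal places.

Cells: a = 179, b = 110, c = 283, d = 490.
This is a case-control study: participants were sampled on outcome status, so risks in the source population cannot be estimated directly — relative risk is not valid here. The odds ratio is the appropriate measure.
OR = (a·d)/(b·c) = (179 × 490) / (110 × 283) = 87710 / 31130 = 2.81754

2.82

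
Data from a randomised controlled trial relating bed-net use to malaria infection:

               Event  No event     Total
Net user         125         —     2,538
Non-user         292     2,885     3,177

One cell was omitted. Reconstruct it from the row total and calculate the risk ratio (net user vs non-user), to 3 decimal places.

The missing cell is in the exposed row: 2538 − 125 = 2413.
So a = 125, b = 2413, c = 292, d = 2885.
RR = [a/(a+b)] / [c/(c+d)] = (125/2538) / (292/3177) = 0.04925/0.09191 = 0.53586

0.536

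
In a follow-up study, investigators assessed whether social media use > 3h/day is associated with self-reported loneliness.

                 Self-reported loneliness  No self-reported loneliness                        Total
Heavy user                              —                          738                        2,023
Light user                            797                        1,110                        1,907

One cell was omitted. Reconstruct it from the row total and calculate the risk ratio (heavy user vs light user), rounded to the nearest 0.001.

The missing cell is in the exposed row: 2023 − 738 = 1285.
So a = 1285, b = 738, c = 797, d = 1110.
RR = [a/(a+b)] / [c/(c+d)] = (1285/2023) / (797/1907) = 0.63520/0.41793 = 1.51985

1.520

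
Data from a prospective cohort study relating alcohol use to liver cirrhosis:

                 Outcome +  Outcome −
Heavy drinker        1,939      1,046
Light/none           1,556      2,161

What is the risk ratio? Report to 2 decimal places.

1.55

Cells: a = 1939, b = 1046, c = 1556, d = 2161.
Risk in exposed = 1939/2985 = 0.64958; risk in unexposed = 1556/3717 = 0.41862.
RR = 0.64958 / 0.41862 = 1.55173
The risk among the exposed is 1.55 times that among the unexposed.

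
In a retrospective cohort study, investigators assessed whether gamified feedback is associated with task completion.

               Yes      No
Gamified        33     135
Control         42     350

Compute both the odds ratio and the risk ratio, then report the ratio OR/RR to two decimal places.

Cells: a = 33, b = 135, c = 42, d = 350.
OR = (33·350)/(135·42) = 11550/5670 = 2.03704
Risk in exposed = 33/168 = 0.19643; risk in unexposed = 42/392 = 0.10714; RR = 1.83333
OR/RR = 2.03704 / 1.83333 = 1.11111
The outcome is not rare, so the OR lies further from 1 than the RR.

1.11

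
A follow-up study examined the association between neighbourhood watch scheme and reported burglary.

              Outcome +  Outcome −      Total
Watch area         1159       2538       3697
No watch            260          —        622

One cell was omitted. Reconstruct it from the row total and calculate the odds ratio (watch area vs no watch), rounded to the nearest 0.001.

The missing cell is in the unexposed row: 622 − 260 = 362.
So a = 1159, b = 2538, c = 260, d = 362.
OR = (a·d)/(b·c) = (1159 × 362) / (2538 × 260) = 419558 / 659880 = 0.63581

0.636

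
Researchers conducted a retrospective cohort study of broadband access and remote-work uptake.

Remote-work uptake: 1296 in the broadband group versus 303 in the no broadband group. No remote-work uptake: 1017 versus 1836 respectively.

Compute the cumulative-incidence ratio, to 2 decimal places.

3.96

From the description: a = 1296, b = 1017, c = 303, d = 1836.
Risk in exposed = 1296/2313 = 0.56031; risk in unexposed = 303/2139 = 0.14165.
RR = 0.56031 / 0.14165 = 3.95546
The risk among the exposed is 3.96 times that among the unexposed.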